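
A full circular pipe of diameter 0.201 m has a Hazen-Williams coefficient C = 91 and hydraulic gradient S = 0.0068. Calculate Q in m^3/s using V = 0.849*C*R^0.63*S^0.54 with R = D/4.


For a full circular pipe, R = D/4 = 0.201/4 = 0.0503 m.
V = 0.849 * 91 * 0.0503^0.63 * 0.0068^0.54
  = 0.849 * 91 * 0.151955 * 0.067539
  = 0.7929 m/s.
Pipe area A = pi*D^2/4 = pi*0.201^2/4 = 0.0317 m^2.
Q = A * V = 0.0317 * 0.7929 = 0.0252 m^3/s.

0.0252


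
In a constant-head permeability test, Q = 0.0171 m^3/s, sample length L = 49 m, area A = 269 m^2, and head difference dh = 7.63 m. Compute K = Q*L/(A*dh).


From K = Q*L / (A*dh):
Numerator: Q*L = 0.0171 * 49 = 0.8379.
Denominator: A*dh = 269 * 7.63 = 2052.47.
K = 0.8379 / 2052.47 = 0.000408 m/s.

0.000408


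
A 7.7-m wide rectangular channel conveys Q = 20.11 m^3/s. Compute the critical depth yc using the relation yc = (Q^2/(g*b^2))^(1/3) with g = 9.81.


Using yc = (Q^2 / (g * b^2))^(1/3):
Q^2 = 20.11^2 = 404.41.
g * b^2 = 9.81 * 7.7^2 = 9.81 * 59.29 = 581.63.
Q^2 / (g*b^2) = 404.41 / 581.63 = 0.6953.
yc = 0.6953^(1/3) = 0.8859 m.

0.8859


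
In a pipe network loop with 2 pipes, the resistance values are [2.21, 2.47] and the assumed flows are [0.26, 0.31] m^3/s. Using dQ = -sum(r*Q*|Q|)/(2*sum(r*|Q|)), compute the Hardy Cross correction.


Numerator terms (r*Q*|Q|): 2.21*0.26*|0.26| = 0.1494; 2.47*0.31*|0.31| = 0.2374.
Sum of numerator = 0.3868.
Denominator terms (r*|Q|): 2.21*|0.26| = 0.5746; 2.47*|0.31| = 0.7657.
2 * sum of denominator = 2 * 1.3403 = 2.6806.
dQ = -0.3868 / 2.6806 = -0.1443 m^3/s.

-0.1443


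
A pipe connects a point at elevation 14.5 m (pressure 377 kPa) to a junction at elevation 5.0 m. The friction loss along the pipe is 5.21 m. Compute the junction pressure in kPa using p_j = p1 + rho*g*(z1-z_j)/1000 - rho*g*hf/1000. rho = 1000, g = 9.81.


Junction pressure: p_j = p1 + rho*g*(z1 - z_j)/1000 - rho*g*hf/1000.
Elevation term = 1000*9.81*(14.5 - 5.0)/1000 = 93.195 kPa.
Friction term = 1000*9.81*5.21/1000 = 51.11 kPa.
p_j = 377 + 93.195 - 51.11 = 419.08 kPa.

419.08


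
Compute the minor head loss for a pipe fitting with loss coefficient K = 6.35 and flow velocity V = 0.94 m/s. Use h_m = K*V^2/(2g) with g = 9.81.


Minor loss formula: h_m = K * V^2/(2g).
V^2 = 0.94^2 = 0.8836.
V^2/(2g) = 0.8836 / 19.62 = 0.045 m.
h_m = 6.35 * 0.045 = 0.286 m.

0.286


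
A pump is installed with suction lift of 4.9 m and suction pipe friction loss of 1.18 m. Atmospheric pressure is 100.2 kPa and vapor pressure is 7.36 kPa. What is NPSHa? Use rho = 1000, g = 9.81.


NPSHa = p_atm/(rho*g) - z_s - hf_s - p_vap/(rho*g).
p_atm/(rho*g) = 100.2*1000 / (1000*9.81) = 10.214 m.
p_vap/(rho*g) = 7.36*1000 / (1000*9.81) = 0.75 m.
NPSHa = 10.214 - 4.9 - 1.18 - 0.75
      = 3.38 m.

3.38


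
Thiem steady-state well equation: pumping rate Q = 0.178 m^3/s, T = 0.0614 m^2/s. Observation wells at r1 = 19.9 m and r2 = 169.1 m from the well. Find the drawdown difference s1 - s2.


Thiem equation: s1 - s2 = Q/(2*pi*T) * ln(r2/r1).
ln(r2/r1) = ln(169.1/19.9) = 2.1398.
Q/(2*pi*T) = 0.178 / (2*pi*0.0614) = 0.178 / 0.3858 = 0.4614.
s1 - s2 = 0.4614 * 2.1398 = 0.9873 m.

0.9873


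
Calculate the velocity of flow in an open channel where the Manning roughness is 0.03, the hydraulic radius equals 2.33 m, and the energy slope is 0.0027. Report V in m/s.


Manning's equation gives V = (1/n) * R^(2/3) * S^(1/2).
First, compute R^(2/3) = 2.33^(2/3) = 1.7575.
Next, S^(1/2) = 0.0027^(1/2) = 0.051962.
Then 1/n = 1/0.03 = 33.33.
V = 33.33 * 1.7575 * 0.051962 = 3.0441 m/s.

3.0441


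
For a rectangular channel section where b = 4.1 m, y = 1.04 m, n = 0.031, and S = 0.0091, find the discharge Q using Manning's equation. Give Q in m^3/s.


For a rectangular channel, the cross-sectional area A = b * y = 4.1 * 1.04 = 4.26 m^2.
The wetted perimeter P = b + 2y = 4.1 + 2*1.04 = 6.18 m.
Hydraulic radius R = A/P = 4.26/6.18 = 0.69 m.
Velocity V = (1/n)*R^(2/3)*S^(1/2) = (1/0.031)*0.69^(2/3)*0.0091^(1/2) = 2.4028 m/s.
Discharge Q = A * V = 4.26 * 2.4028 = 10.245 m^3/s.

10.245


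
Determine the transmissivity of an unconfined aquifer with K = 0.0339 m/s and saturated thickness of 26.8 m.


Transmissivity is defined as T = K * h.
T = 0.0339 * 26.8
  = 0.9085 m^2/s.

0.9085


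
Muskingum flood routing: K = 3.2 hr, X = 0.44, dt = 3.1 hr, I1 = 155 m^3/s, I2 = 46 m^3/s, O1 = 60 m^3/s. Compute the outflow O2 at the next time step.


Muskingum coefficients:
denom = 2*K*(1-X) + dt = 2*3.2*(1-0.44) + 3.1 = 6.684.
C0 = (dt - 2*K*X)/denom = (3.1 - 2*3.2*0.44)/6.684 = 0.0425.
C1 = (dt + 2*K*X)/denom = (3.1 + 2*3.2*0.44)/6.684 = 0.8851.
C2 = (2*K*(1-X) - dt)/denom = 0.0724.
O2 = C0*I2 + C1*I1 + C2*O1
   = 0.0425*46 + 0.8851*155 + 0.0724*60
   = 143.49 m^3/s.

143.49


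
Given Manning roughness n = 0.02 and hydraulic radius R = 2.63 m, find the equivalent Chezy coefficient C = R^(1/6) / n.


The Chezy coefficient relates to Manning's n through C = R^(1/6) / n.
R^(1/6) = 2.63^(1/6) = 1.174878.
C = 1.174878 / 0.02 = 58.74 m^(1/2)/s.

58.74


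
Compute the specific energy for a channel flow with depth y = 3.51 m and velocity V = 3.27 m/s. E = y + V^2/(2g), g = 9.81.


Specific energy E = y + V^2/(2g).
Velocity head = V^2/(2g) = 3.27^2 / (2*9.81) = 10.6929 / 19.62 = 0.545 m.
E = 3.51 + 0.545 = 4.055 m.

4.055


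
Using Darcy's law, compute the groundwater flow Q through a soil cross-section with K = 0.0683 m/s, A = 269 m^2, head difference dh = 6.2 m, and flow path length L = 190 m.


Darcy's law: Q = K * A * i, where i = dh/L.
Hydraulic gradient i = 6.2 / 190 = 0.032632.
Q = 0.0683 * 269 * 0.032632
  = 0.5995 m^3/s.

0.5995


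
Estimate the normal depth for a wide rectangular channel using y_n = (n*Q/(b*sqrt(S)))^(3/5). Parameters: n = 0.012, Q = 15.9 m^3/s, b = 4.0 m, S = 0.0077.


We use the wide-channel approximation y_n = (n*Q/(b*sqrt(S)))^(3/5).
sqrt(S) = sqrt(0.0077) = 0.08775.
Numerator: n*Q = 0.012 * 15.9 = 0.1908.
Denominator: b*sqrt(S) = 4.0 * 0.08775 = 0.351.
arg = 0.5436.
y_n = 0.5436^(3/5) = 0.6937 m.

0.6937


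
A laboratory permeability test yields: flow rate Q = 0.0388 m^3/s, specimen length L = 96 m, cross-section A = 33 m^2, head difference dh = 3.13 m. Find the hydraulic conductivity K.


From K = Q*L / (A*dh):
Numerator: Q*L = 0.0388 * 96 = 3.7248.
Denominator: A*dh = 33 * 3.13 = 103.29.
K = 3.7248 / 103.29 = 0.036062 m/s.

0.036062


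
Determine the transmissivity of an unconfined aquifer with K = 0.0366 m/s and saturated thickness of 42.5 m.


Transmissivity is defined as T = K * h.
T = 0.0366 * 42.5
  = 1.5555 m^2/s.

1.5555


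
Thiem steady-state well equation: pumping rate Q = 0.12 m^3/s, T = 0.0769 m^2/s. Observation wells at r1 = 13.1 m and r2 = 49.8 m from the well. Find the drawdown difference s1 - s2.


Thiem equation: s1 - s2 = Q/(2*pi*T) * ln(r2/r1).
ln(r2/r1) = ln(49.8/13.1) = 1.3354.
Q/(2*pi*T) = 0.12 / (2*pi*0.0769) = 0.12 / 0.4832 = 0.2484.
s1 - s2 = 0.2484 * 1.3354 = 0.3317 m.

0.3317


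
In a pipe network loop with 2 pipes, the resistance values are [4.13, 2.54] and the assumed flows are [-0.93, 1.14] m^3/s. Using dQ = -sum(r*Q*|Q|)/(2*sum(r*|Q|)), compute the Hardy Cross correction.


Numerator terms (r*Q*|Q|): 4.13*-0.93*|-0.93| = -3.572; 2.54*1.14*|1.14| = 3.301.
Sum of numerator = -0.2711.
Denominator terms (r*|Q|): 4.13*|-0.93| = 3.8409; 2.54*|1.14| = 2.8956.
2 * sum of denominator = 2 * 6.7365 = 13.473.
dQ = --0.2711 / 13.473 = 0.0201 m^3/s.

0.0201


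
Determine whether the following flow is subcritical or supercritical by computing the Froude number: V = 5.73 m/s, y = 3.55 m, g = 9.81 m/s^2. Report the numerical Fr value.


The Froude number is defined as Fr = V / sqrt(g*y).
g*y = 9.81 * 3.55 = 34.8255.
sqrt(g*y) = sqrt(34.8255) = 5.9013.
Fr = 5.73 / 5.9013 = 0.971.
Since Fr < 1, the flow is subcritical.

0.971


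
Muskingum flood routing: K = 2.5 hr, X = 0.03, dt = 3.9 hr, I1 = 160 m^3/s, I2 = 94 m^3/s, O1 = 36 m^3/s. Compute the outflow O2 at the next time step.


Muskingum coefficients:
denom = 2*K*(1-X) + dt = 2*2.5*(1-0.03) + 3.9 = 8.75.
C0 = (dt - 2*K*X)/denom = (3.9 - 2*2.5*0.03)/8.75 = 0.4286.
C1 = (dt + 2*K*X)/denom = (3.9 + 2*2.5*0.03)/8.75 = 0.4629.
C2 = (2*K*(1-X) - dt)/denom = 0.1086.
O2 = C0*I2 + C1*I1 + C2*O1
   = 0.4286*94 + 0.4629*160 + 0.1086*36
   = 118.25 m^3/s.

118.25


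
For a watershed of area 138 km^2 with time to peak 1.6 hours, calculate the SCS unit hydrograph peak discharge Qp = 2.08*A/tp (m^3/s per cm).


SCS formula: Qp = 2.08 * A / tp.
Qp = 2.08 * 138 / 1.6
   = 287.04 / 1.6
   = 179.4 m^3/s per cm.

179.4


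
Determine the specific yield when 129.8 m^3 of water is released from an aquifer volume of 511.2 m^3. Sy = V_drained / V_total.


Specific yield Sy = Volume drained / Total volume.
Sy = 129.8 / 511.2
   = 0.2539.

0.2539


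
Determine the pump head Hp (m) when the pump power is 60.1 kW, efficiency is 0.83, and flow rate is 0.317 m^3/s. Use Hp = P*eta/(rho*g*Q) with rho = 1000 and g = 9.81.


Pump head formula: Hp = P * eta / (rho * g * Q).
Numerator: P * eta = 60.1 * 1000 * 0.83 = 49883.0 W.
Denominator: rho * g * Q = 1000 * 9.81 * 0.317 = 3109.77.
Hp = 49883.0 / 3109.77 = 16.04 m.

16.04


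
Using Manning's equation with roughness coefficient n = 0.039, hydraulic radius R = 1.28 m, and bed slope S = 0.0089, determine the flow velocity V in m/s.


Manning's equation gives V = (1/n) * R^(2/3) * S^(1/2).
First, compute R^(2/3) = 1.28^(2/3) = 1.1789.
Next, S^(1/2) = 0.0089^(1/2) = 0.09434.
Then 1/n = 1/0.039 = 25.64.
V = 25.64 * 1.1789 * 0.09434 = 2.8517 m/s.

2.8517


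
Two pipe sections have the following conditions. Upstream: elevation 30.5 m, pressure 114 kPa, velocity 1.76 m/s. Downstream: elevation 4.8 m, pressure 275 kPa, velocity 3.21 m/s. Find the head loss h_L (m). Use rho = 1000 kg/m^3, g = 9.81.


Total head at each section: H = z + p/(rho*g) + V^2/(2g).
H1 = 30.5 + 114*1000/(1000*9.81) + 1.76^2/(2*9.81)
   = 30.5 + 11.621 + 0.1579
   = 42.279 m.
H2 = 4.8 + 275*1000/(1000*9.81) + 3.21^2/(2*9.81)
   = 4.8 + 28.033 + 0.5252
   = 33.358 m.
h_L = H1 - H2 = 42.279 - 33.358 = 8.921 m.

8.921


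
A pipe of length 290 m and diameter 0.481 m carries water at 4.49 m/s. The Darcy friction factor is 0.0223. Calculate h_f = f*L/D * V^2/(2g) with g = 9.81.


Darcy-Weisbach equation: h_f = f * (L/D) * V^2/(2g).
f * L/D = 0.0223 * 290/0.481 = 13.4449.
V^2/(2g) = 4.49^2 / (2*9.81) = 20.1601 / 19.62 = 1.0275 m.
h_f = 13.4449 * 1.0275 = 13.815 m.

13.815


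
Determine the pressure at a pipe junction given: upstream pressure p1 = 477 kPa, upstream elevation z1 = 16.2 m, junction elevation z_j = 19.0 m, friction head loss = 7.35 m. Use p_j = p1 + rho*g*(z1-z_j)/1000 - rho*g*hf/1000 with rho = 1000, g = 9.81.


Junction pressure: p_j = p1 + rho*g*(z1 - z_j)/1000 - rho*g*hf/1000.
Elevation term = 1000*9.81*(16.2 - 19.0)/1000 = -27.468 kPa.
Friction term = 1000*9.81*7.35/1000 = 72.103 kPa.
p_j = 477 + -27.468 - 72.103 = 377.43 kPa.

377.43


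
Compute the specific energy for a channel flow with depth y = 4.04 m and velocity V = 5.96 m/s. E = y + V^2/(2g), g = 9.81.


Specific energy E = y + V^2/(2g).
Velocity head = V^2/(2g) = 5.96^2 / (2*9.81) = 35.5216 / 19.62 = 1.8105 m.
E = 4.04 + 1.8105 = 5.8505 m.

5.8505


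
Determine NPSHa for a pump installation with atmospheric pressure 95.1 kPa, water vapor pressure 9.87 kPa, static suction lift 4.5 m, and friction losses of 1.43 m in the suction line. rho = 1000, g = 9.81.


NPSHa = p_atm/(rho*g) - z_s - hf_s - p_vap/(rho*g).
p_atm/(rho*g) = 95.1*1000 / (1000*9.81) = 9.694 m.
p_vap/(rho*g) = 9.87*1000 / (1000*9.81) = 1.006 m.
NPSHa = 9.694 - 4.5 - 1.43 - 1.006
      = 2.76 m.

2.76


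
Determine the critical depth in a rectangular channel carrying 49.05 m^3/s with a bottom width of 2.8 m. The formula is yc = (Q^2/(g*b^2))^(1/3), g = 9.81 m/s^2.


Using yc = (Q^2 / (g * b^2))^(1/3):
Q^2 = 49.05^2 = 2405.9.
g * b^2 = 9.81 * 2.8^2 = 9.81 * 7.84 = 76.91.
Q^2 / (g*b^2) = 2405.9 / 76.91 = 31.282.
yc = 31.282^(1/3) = 3.1509 m.

3.1509


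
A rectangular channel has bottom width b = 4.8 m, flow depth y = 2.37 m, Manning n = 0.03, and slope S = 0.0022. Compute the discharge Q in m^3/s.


For a rectangular channel, the cross-sectional area A = b * y = 4.8 * 2.37 = 11.38 m^2.
The wetted perimeter P = b + 2y = 4.8 + 2*2.37 = 9.54 m.
Hydraulic radius R = A/P = 11.38/9.54 = 1.1925 m.
Velocity V = (1/n)*R^(2/3)*S^(1/2) = (1/0.03)*1.1925^(2/3)*0.0022^(1/2) = 1.7581 m/s.
Discharge Q = A * V = 11.38 * 1.7581 = 20.0 m^3/s.

20.0


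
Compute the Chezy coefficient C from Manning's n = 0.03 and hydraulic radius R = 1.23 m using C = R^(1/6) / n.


The Chezy coefficient relates to Manning's n through C = R^(1/6) / n.
R^(1/6) = 1.23^(1/6) = 1.035104.
C = 1.035104 / 0.03 = 34.5 m^(1/2)/s.

34.5


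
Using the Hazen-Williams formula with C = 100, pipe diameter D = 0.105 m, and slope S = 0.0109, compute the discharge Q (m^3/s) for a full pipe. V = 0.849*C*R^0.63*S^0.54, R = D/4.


For a full circular pipe, R = D/4 = 0.105/4 = 0.0262 m.
V = 0.849 * 100 * 0.0262^0.63 * 0.0109^0.54
  = 0.849 * 100 * 0.100937 * 0.087139
  = 0.7467 m/s.
Pipe area A = pi*D^2/4 = pi*0.105^2/4 = 0.0087 m^2.
Q = A * V = 0.0087 * 0.7467 = 0.0065 m^3/s.

0.0065


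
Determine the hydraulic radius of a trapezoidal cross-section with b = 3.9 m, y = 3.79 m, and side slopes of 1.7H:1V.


For a trapezoidal section with side slope z:
A = (b + z*y)*y = (3.9 + 1.7*3.79)*3.79 = 39.2 m^2.
P = b + 2*y*sqrt(1 + z^2) = 3.9 + 2*3.79*sqrt(1 + 1.7^2) = 18.85 m.
R = A/P = 39.2 / 18.85 = 2.0796 m.

2.0796


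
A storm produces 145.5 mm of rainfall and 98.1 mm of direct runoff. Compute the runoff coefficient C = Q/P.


The runoff coefficient C = runoff depth / rainfall depth.
C = 98.1 / 145.5
  = 0.6742.

0.6742


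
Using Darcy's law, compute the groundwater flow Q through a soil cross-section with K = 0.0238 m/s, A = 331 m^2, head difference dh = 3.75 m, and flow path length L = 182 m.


Darcy's law: Q = K * A * i, where i = dh/L.
Hydraulic gradient i = 3.75 / 182 = 0.020604.
Q = 0.0238 * 331 * 0.020604
  = 0.1623 m^3/s.

0.1623


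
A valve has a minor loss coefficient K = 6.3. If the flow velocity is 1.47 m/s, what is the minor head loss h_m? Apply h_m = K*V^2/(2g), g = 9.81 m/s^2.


Minor loss formula: h_m = K * V^2/(2g).
V^2 = 1.47^2 = 2.1609.
V^2/(2g) = 2.1609 / 19.62 = 0.1101 m.
h_m = 6.3 * 0.1101 = 0.6939 m.

0.6939


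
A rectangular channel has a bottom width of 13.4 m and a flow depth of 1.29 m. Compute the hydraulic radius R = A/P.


For a rectangular section:
Flow area A = b * y = 13.4 * 1.29 = 17.29 m^2.
Wetted perimeter P = b + 2y = 13.4 + 2*1.29 = 15.98 m.
Hydraulic radius R = A/P = 17.29 / 15.98 = 1.0817 m.

1.0817


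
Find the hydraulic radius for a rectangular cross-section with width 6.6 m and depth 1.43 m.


For a rectangular section:
Flow area A = b * y = 6.6 * 1.43 = 9.44 m^2.
Wetted perimeter P = b + 2y = 6.6 + 2*1.43 = 9.46 m.
Hydraulic radius R = A/P = 9.44 / 9.46 = 0.9977 m.

0.9977


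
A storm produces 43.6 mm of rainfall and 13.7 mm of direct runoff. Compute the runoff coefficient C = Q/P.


The runoff coefficient C = runoff depth / rainfall depth.
C = 13.7 / 43.6
  = 0.3142.

0.3142


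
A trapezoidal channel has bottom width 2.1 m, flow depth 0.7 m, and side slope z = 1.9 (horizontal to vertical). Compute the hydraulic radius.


For a trapezoidal section with side slope z:
A = (b + z*y)*y = (2.1 + 1.9*0.7)*0.7 = 2.401 m^2.
P = b + 2*y*sqrt(1 + z^2) = 2.1 + 2*0.7*sqrt(1 + 1.9^2) = 5.106 m.
R = A/P = 2.401 / 5.106 = 0.4702 m.

0.4702


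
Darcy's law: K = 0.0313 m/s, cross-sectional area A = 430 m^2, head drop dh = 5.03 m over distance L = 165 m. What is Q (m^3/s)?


Darcy's law: Q = K * A * i, where i = dh/L.
Hydraulic gradient i = 5.03 / 165 = 0.030485.
Q = 0.0313 * 430 * 0.030485
  = 0.4103 m^3/s.

0.4103


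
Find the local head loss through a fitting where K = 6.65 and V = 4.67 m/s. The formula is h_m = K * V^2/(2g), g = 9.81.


Minor loss formula: h_m = K * V^2/(2g).
V^2 = 4.67^2 = 21.8089.
V^2/(2g) = 21.8089 / 19.62 = 1.1116 m.
h_m = 6.65 * 1.1116 = 7.3919 m.

7.3919


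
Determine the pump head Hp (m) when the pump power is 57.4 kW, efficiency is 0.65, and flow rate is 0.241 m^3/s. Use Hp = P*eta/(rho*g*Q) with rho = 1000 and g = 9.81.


Pump head formula: Hp = P * eta / (rho * g * Q).
Numerator: P * eta = 57.4 * 1000 * 0.65 = 37310.0 W.
Denominator: rho * g * Q = 1000 * 9.81 * 0.241 = 2364.21.
Hp = 37310.0 / 2364.21 = 15.78 m.

15.78


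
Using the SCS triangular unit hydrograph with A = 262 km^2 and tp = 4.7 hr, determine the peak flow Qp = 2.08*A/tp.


SCS formula: Qp = 2.08 * A / tp.
Qp = 2.08 * 262 / 4.7
   = 544.96 / 4.7
   = 115.95 m^3/s per cm.

115.95


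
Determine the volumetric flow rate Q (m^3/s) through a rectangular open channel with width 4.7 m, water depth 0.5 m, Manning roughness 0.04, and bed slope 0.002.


For a rectangular channel, the cross-sectional area A = b * y = 4.7 * 0.5 = 2.35 m^2.
The wetted perimeter P = b + 2y = 4.7 + 2*0.5 = 5.7 m.
Hydraulic radius R = A/P = 2.35/5.7 = 0.4123 m.
Velocity V = (1/n)*R^(2/3)*S^(1/2) = (1/0.04)*0.4123^(2/3)*0.002^(1/2) = 0.6193 m/s.
Discharge Q = A * V = 2.35 * 0.6193 = 1.455 m^3/s.

1.455


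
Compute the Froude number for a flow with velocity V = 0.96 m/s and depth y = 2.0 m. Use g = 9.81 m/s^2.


The Froude number is defined as Fr = V / sqrt(g*y).
g*y = 9.81 * 2.0 = 19.62.
sqrt(g*y) = sqrt(19.62) = 4.4294.
Fr = 0.96 / 4.4294 = 0.2167.

0.2167


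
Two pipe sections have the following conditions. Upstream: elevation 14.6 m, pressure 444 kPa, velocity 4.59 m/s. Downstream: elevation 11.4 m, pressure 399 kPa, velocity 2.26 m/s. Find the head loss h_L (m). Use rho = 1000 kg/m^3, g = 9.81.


Total head at each section: H = z + p/(rho*g) + V^2/(2g).
H1 = 14.6 + 444*1000/(1000*9.81) + 4.59^2/(2*9.81)
   = 14.6 + 45.26 + 1.0738
   = 60.934 m.
H2 = 11.4 + 399*1000/(1000*9.81) + 2.26^2/(2*9.81)
   = 11.4 + 40.673 + 0.2603
   = 52.333 m.
h_L = H1 - H2 = 60.934 - 52.333 = 8.601 m.

8.601


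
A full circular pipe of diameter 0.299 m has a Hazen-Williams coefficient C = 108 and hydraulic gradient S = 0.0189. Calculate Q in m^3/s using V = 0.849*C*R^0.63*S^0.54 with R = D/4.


For a full circular pipe, R = D/4 = 0.299/4 = 0.0747 m.
V = 0.849 * 108 * 0.0747^0.63 * 0.0189^0.54
  = 0.849 * 108 * 0.195153 * 0.117298
  = 2.0989 m/s.
Pipe area A = pi*D^2/4 = pi*0.299^2/4 = 0.0702 m^2.
Q = A * V = 0.0702 * 2.0989 = 0.1474 m^3/s.

0.1474


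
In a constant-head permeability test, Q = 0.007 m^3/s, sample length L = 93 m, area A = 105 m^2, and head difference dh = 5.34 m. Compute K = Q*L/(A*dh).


From K = Q*L / (A*dh):
Numerator: Q*L = 0.007 * 93 = 0.651.
Denominator: A*dh = 105 * 5.34 = 560.7.
K = 0.651 / 560.7 = 0.001161 m/s.

0.001161


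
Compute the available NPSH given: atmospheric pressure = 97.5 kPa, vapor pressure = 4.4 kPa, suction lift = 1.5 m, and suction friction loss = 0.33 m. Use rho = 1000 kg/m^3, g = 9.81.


NPSHa = p_atm/(rho*g) - z_s - hf_s - p_vap/(rho*g).
p_atm/(rho*g) = 97.5*1000 / (1000*9.81) = 9.939 m.
p_vap/(rho*g) = 4.4*1000 / (1000*9.81) = 0.449 m.
NPSHa = 9.939 - 1.5 - 0.33 - 0.449
      = 7.66 m.

7.66


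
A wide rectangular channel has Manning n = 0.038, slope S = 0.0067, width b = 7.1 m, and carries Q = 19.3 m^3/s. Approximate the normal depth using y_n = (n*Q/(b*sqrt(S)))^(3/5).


We use the wide-channel approximation y_n = (n*Q/(b*sqrt(S)))^(3/5).
sqrt(S) = sqrt(0.0067) = 0.081854.
Numerator: n*Q = 0.038 * 19.3 = 0.7334.
Denominator: b*sqrt(S) = 7.1 * 0.081854 = 0.581163.
arg = 1.262.
y_n = 1.262^(3/5) = 1.1498 m.

1.1498


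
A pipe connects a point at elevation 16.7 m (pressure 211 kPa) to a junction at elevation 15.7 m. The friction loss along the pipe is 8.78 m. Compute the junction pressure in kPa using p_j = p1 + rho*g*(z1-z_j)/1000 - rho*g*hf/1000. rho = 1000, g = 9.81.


Junction pressure: p_j = p1 + rho*g*(z1 - z_j)/1000 - rho*g*hf/1000.
Elevation term = 1000*9.81*(16.7 - 15.7)/1000 = 9.81 kPa.
Friction term = 1000*9.81*8.78/1000 = 86.132 kPa.
p_j = 211 + 9.81 - 86.132 = 134.68 kPa.

134.68


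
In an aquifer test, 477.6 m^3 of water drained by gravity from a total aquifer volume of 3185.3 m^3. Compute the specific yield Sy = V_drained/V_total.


Specific yield Sy = Volume drained / Total volume.
Sy = 477.6 / 3185.3
   = 0.1499.

0.1499


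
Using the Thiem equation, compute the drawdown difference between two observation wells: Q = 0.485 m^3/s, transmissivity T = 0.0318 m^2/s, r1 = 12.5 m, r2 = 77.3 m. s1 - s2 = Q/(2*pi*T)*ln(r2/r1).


Thiem equation: s1 - s2 = Q/(2*pi*T) * ln(r2/r1).
ln(r2/r1) = ln(77.3/12.5) = 1.822.
Q/(2*pi*T) = 0.485 / (2*pi*0.0318) = 0.485 / 0.1998 = 2.4274.
s1 - s2 = 2.4274 * 1.822 = 4.4226 m.

4.4226


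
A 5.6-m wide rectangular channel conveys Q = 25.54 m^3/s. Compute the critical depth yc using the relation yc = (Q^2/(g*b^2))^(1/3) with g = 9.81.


Using yc = (Q^2 / (g * b^2))^(1/3):
Q^2 = 25.54^2 = 652.29.
g * b^2 = 9.81 * 5.6^2 = 9.81 * 31.36 = 307.64.
Q^2 / (g*b^2) = 652.29 / 307.64 = 2.1203.
yc = 2.1203^(1/3) = 1.2847 m.

1.2847


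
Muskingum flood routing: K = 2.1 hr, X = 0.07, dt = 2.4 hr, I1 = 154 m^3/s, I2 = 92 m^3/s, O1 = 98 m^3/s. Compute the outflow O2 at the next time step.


Muskingum coefficients:
denom = 2*K*(1-X) + dt = 2*2.1*(1-0.07) + 2.4 = 6.306.
C0 = (dt - 2*K*X)/denom = (2.4 - 2*2.1*0.07)/6.306 = 0.334.
C1 = (dt + 2*K*X)/denom = (2.4 + 2*2.1*0.07)/6.306 = 0.4272.
C2 = (2*K*(1-X) - dt)/denom = 0.2388.
O2 = C0*I2 + C1*I1 + C2*O1
   = 0.334*92 + 0.4272*154 + 0.2388*98
   = 119.92 m^3/s.

119.92


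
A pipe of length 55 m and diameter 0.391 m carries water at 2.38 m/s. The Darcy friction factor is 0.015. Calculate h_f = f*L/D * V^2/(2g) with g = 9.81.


Darcy-Weisbach equation: h_f = f * (L/D) * V^2/(2g).
f * L/D = 0.015 * 55/0.391 = 2.11.
V^2/(2g) = 2.38^2 / (2*9.81) = 5.6644 / 19.62 = 0.2887 m.
h_f = 2.11 * 0.2887 = 0.609 m.

0.609


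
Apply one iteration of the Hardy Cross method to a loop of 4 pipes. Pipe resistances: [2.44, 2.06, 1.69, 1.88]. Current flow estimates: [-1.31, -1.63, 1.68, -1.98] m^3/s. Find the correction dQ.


Numerator terms (r*Q*|Q|): 2.44*-1.31*|-1.31| = -4.1873; 2.06*-1.63*|-1.63| = -5.4732; 1.69*1.68*|1.68| = 4.7699; 1.88*-1.98*|-1.98| = -7.3704.
Sum of numerator = -12.261.
Denominator terms (r*|Q|): 2.44*|-1.31| = 3.1964; 2.06*|-1.63| = 3.3578; 1.69*|1.68| = 2.8392; 1.88*|-1.98| = 3.7224.
2 * sum of denominator = 2 * 13.1158 = 26.2316.
dQ = --12.261 / 26.2316 = 0.4674 m^3/s.

0.4674


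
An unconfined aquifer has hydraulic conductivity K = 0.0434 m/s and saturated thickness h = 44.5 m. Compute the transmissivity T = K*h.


Transmissivity is defined as T = K * h.
T = 0.0434 * 44.5
  = 1.9313 m^2/s.

1.9313


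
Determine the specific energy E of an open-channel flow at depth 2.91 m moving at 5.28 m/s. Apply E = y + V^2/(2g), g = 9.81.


Specific energy E = y + V^2/(2g).
Velocity head = V^2/(2g) = 5.28^2 / (2*9.81) = 27.8784 / 19.62 = 1.4209 m.
E = 2.91 + 1.4209 = 4.3309 m.

4.3309


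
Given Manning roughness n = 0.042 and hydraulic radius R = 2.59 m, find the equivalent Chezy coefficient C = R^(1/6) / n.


The Chezy coefficient relates to Manning's n through C = R^(1/6) / n.
R^(1/6) = 2.59^(1/6) = 1.17188.
C = 1.17188 / 0.042 = 27.9 m^(1/2)/s.

27.9


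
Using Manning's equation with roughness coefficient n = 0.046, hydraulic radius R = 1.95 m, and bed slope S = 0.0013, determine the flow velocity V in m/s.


Manning's equation gives V = (1/n) * R^(2/3) * S^(1/2).
First, compute R^(2/3) = 1.95^(2/3) = 1.5608.
Next, S^(1/2) = 0.0013^(1/2) = 0.036056.
Then 1/n = 1/0.046 = 21.74.
V = 21.74 * 1.5608 * 0.036056 = 1.2234 m/s.

1.2234


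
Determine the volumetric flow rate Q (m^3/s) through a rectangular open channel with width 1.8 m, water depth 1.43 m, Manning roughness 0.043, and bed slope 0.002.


For a rectangular channel, the cross-sectional area A = b * y = 1.8 * 1.43 = 2.57 m^2.
The wetted perimeter P = b + 2y = 1.8 + 2*1.43 = 4.66 m.
Hydraulic radius R = A/P = 2.57/4.66 = 0.5524 m.
Velocity V = (1/n)*R^(2/3)*S^(1/2) = (1/0.043)*0.5524^(2/3)*0.002^(1/2) = 0.7002 m/s.
Discharge Q = A * V = 2.57 * 0.7002 = 1.802 m^3/s.

1.802


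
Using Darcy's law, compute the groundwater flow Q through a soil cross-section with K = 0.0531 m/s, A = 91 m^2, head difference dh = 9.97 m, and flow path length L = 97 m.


Darcy's law: Q = K * A * i, where i = dh/L.
Hydraulic gradient i = 9.97 / 97 = 0.102784.
Q = 0.0531 * 91 * 0.102784
  = 0.4967 m^3/s.

0.4967


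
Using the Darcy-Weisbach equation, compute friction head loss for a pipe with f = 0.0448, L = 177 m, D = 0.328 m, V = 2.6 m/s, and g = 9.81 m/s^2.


Darcy-Weisbach equation: h_f = f * (L/D) * V^2/(2g).
f * L/D = 0.0448 * 177/0.328 = 24.1756.
V^2/(2g) = 2.6^2 / (2*9.81) = 6.76 / 19.62 = 0.3445 m.
h_f = 24.1756 * 0.3445 = 8.33 m.

8.33


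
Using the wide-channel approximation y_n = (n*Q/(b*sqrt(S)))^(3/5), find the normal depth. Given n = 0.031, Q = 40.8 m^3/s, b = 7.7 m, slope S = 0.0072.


We use the wide-channel approximation y_n = (n*Q/(b*sqrt(S)))^(3/5).
sqrt(S) = sqrt(0.0072) = 0.084853.
Numerator: n*Q = 0.031 * 40.8 = 1.2648.
Denominator: b*sqrt(S) = 7.7 * 0.084853 = 0.653368.
arg = 1.9358.
y_n = 1.9358^(3/5) = 1.4863 m.

1.4863


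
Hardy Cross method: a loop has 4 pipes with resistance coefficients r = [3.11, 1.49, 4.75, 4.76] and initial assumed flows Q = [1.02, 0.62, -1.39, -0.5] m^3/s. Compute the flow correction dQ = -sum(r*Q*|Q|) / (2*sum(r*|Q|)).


Numerator terms (r*Q*|Q|): 3.11*1.02*|1.02| = 3.2356; 1.49*0.62*|0.62| = 0.5728; 4.75*-1.39*|-1.39| = -9.1775; 4.76*-0.5*|-0.5| = -1.19.
Sum of numerator = -6.5591.
Denominator terms (r*|Q|): 3.11*|1.02| = 3.1722; 1.49*|0.62| = 0.9238; 4.75*|-1.39| = 6.6025; 4.76*|-0.5| = 2.38.
2 * sum of denominator = 2 * 13.0785 = 26.157.
dQ = --6.5591 / 26.157 = 0.2508 m^3/s.

0.2508


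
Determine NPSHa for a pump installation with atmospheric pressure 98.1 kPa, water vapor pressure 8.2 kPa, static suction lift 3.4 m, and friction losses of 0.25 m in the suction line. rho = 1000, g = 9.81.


NPSHa = p_atm/(rho*g) - z_s - hf_s - p_vap/(rho*g).
p_atm/(rho*g) = 98.1*1000 / (1000*9.81) = 10.0 m.
p_vap/(rho*g) = 8.2*1000 / (1000*9.81) = 0.836 m.
NPSHa = 10.0 - 3.4 - 0.25 - 0.836
      = 5.51 m.

5.51


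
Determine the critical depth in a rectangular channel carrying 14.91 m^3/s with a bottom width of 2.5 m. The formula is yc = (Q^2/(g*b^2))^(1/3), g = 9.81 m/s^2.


Using yc = (Q^2 / (g * b^2))^(1/3):
Q^2 = 14.91^2 = 222.31.
g * b^2 = 9.81 * 2.5^2 = 9.81 * 6.25 = 61.31.
Q^2 / (g*b^2) = 222.31 / 61.31 = 3.626.
yc = 3.626^(1/3) = 1.5363 m.

1.5363


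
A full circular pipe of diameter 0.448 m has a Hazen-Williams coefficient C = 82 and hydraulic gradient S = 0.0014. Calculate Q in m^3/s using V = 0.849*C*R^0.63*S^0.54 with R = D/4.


For a full circular pipe, R = D/4 = 0.448/4 = 0.112 m.
V = 0.849 * 82 * 0.112^0.63 * 0.0014^0.54
  = 0.849 * 82 * 0.251772 * 0.028768
  = 0.5042 m/s.
Pipe area A = pi*D^2/4 = pi*0.448^2/4 = 0.1576 m^2.
Q = A * V = 0.1576 * 0.5042 = 0.0795 m^3/s.

0.0795


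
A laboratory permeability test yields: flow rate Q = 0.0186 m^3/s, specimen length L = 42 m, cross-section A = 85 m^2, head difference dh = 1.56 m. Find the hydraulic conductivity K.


From K = Q*L / (A*dh):
Numerator: Q*L = 0.0186 * 42 = 0.7812.
Denominator: A*dh = 85 * 1.56 = 132.6.
K = 0.7812 / 132.6 = 0.005891 m/s.

0.005891


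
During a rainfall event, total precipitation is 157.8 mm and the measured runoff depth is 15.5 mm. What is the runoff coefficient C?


The runoff coefficient C = runoff depth / rainfall depth.
C = 15.5 / 157.8
  = 0.0982.

0.0982


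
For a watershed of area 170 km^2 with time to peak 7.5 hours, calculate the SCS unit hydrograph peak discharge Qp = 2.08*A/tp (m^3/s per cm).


SCS formula: Qp = 2.08 * A / tp.
Qp = 2.08 * 170 / 7.5
   = 353.6 / 7.5
   = 47.15 m^3/s per cm.

47.15


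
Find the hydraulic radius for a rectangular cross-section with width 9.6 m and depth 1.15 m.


For a rectangular section:
Flow area A = b * y = 9.6 * 1.15 = 11.04 m^2.
Wetted perimeter P = b + 2y = 9.6 + 2*1.15 = 11.9 m.
Hydraulic radius R = A/P = 11.04 / 11.9 = 0.9277 m.

0.9277


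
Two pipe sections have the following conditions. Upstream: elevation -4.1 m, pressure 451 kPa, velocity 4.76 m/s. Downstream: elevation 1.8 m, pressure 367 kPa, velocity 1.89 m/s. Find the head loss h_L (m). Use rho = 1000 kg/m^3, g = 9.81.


Total head at each section: H = z + p/(rho*g) + V^2/(2g).
H1 = -4.1 + 451*1000/(1000*9.81) + 4.76^2/(2*9.81)
   = -4.1 + 45.973 + 1.1548
   = 43.028 m.
H2 = 1.8 + 367*1000/(1000*9.81) + 1.89^2/(2*9.81)
   = 1.8 + 37.411 + 0.1821
   = 39.393 m.
h_L = H1 - H2 = 43.028 - 39.393 = 3.635 m.

3.635


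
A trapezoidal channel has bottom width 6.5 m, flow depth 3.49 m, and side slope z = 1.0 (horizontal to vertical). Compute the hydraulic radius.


For a trapezoidal section with side slope z:
A = (b + z*y)*y = (6.5 + 1.0*3.49)*3.49 = 34.865 m^2.
P = b + 2*y*sqrt(1 + z^2) = 6.5 + 2*3.49*sqrt(1 + 1.0^2) = 16.371 m.
R = A/P = 34.865 / 16.371 = 2.1297 m.

2.1297


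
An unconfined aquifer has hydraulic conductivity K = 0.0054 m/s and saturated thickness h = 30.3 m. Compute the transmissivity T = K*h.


Transmissivity is defined as T = K * h.
T = 0.0054 * 30.3
  = 0.1636 m^2/s.

0.1636


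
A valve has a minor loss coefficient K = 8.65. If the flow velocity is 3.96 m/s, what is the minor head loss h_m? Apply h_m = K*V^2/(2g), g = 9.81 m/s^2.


Minor loss formula: h_m = K * V^2/(2g).
V^2 = 3.96^2 = 15.6816.
V^2/(2g) = 15.6816 / 19.62 = 0.7993 m.
h_m = 8.65 * 0.7993 = 6.9137 m.

6.9137


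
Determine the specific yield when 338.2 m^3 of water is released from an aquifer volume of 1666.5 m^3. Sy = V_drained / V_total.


Specific yield Sy = Volume drained / Total volume.
Sy = 338.2 / 1666.5
   = 0.2029.

0.2029


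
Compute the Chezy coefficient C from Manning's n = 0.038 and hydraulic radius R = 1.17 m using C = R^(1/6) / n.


The Chezy coefficient relates to Manning's n through C = R^(1/6) / n.
R^(1/6) = 1.17^(1/6) = 1.026513.
C = 1.026513 / 0.038 = 27.01 m^(1/2)/s.

27.01


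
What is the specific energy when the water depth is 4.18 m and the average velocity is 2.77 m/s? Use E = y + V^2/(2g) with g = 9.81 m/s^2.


Specific energy E = y + V^2/(2g).
Velocity head = V^2/(2g) = 2.77^2 / (2*9.81) = 7.6729 / 19.62 = 0.3911 m.
E = 4.18 + 0.3911 = 4.5711 m.

4.5711


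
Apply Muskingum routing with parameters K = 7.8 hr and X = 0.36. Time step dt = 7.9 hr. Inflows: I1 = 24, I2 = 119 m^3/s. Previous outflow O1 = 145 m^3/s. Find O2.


Muskingum coefficients:
denom = 2*K*(1-X) + dt = 2*7.8*(1-0.36) + 7.9 = 17.884.
C0 = (dt - 2*K*X)/denom = (7.9 - 2*7.8*0.36)/17.884 = 0.1277.
C1 = (dt + 2*K*X)/denom = (7.9 + 2*7.8*0.36)/17.884 = 0.7558.
C2 = (2*K*(1-X) - dt)/denom = 0.1165.
O2 = C0*I2 + C1*I1 + C2*O1
   = 0.1277*119 + 0.7558*24 + 0.1165*145
   = 50.23 m^3/s.

50.23


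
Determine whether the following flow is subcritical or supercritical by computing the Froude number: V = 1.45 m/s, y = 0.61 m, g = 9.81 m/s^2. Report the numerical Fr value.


The Froude number is defined as Fr = V / sqrt(g*y).
g*y = 9.81 * 0.61 = 5.9841.
sqrt(g*y) = sqrt(5.9841) = 2.4462.
Fr = 1.45 / 2.4462 = 0.5927.
Since Fr < 1, the flow is subcritical.

0.5927


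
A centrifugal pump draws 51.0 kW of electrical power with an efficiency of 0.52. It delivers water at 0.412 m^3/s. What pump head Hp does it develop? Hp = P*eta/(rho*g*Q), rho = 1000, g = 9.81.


Pump head formula: Hp = P * eta / (rho * g * Q).
Numerator: P * eta = 51.0 * 1000 * 0.52 = 26520.0 W.
Denominator: rho * g * Q = 1000 * 9.81 * 0.412 = 4041.72.
Hp = 26520.0 / 4041.72 = 6.56 m.

6.56


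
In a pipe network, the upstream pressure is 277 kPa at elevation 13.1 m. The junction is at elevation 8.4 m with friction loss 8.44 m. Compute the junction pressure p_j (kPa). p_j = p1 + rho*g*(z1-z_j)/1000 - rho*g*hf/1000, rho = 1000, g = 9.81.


Junction pressure: p_j = p1 + rho*g*(z1 - z_j)/1000 - rho*g*hf/1000.
Elevation term = 1000*9.81*(13.1 - 8.4)/1000 = 46.107 kPa.
Friction term = 1000*9.81*8.44/1000 = 82.796 kPa.
p_j = 277 + 46.107 - 82.796 = 240.31 kPa.

240.31


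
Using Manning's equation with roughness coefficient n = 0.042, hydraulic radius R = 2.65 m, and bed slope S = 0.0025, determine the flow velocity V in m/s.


Manning's equation gives V = (1/n) * R^(2/3) * S^(1/2).
First, compute R^(2/3) = 2.65^(2/3) = 1.915.
Next, S^(1/2) = 0.0025^(1/2) = 0.05.
Then 1/n = 1/0.042 = 23.81.
V = 23.81 * 1.915 * 0.05 = 2.2797 m/s.

2.2797


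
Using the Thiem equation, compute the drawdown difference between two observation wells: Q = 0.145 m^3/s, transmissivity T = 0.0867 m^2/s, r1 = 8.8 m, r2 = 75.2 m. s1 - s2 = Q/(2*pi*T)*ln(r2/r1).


Thiem equation: s1 - s2 = Q/(2*pi*T) * ln(r2/r1).
ln(r2/r1) = ln(75.2/8.8) = 2.1454.
Q/(2*pi*T) = 0.145 / (2*pi*0.0867) = 0.145 / 0.5448 = 0.2662.
s1 - s2 = 0.2662 * 2.1454 = 0.5711 m.

0.5711


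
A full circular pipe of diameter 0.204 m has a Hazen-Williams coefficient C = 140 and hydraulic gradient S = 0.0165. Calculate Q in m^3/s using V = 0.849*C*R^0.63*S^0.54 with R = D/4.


For a full circular pipe, R = D/4 = 0.204/4 = 0.051 m.
V = 0.849 * 140 * 0.051^0.63 * 0.0165^0.54
  = 0.849 * 140 * 0.15338 * 0.109004
  = 1.9872 m/s.
Pipe area A = pi*D^2/4 = pi*0.204^2/4 = 0.0327 m^2.
Q = A * V = 0.0327 * 1.9872 = 0.065 m^3/s.

0.065


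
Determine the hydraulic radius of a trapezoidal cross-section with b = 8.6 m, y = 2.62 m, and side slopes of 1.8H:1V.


For a trapezoidal section with side slope z:
A = (b + z*y)*y = (8.6 + 1.8*2.62)*2.62 = 34.888 m^2.
P = b + 2*y*sqrt(1 + z^2) = 8.6 + 2*2.62*sqrt(1 + 1.8^2) = 19.39 m.
R = A/P = 34.888 / 19.39 = 1.7993 m.

1.7993


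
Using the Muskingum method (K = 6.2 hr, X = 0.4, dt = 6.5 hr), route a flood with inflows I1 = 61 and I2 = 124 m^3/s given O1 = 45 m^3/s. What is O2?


Muskingum coefficients:
denom = 2*K*(1-X) + dt = 2*6.2*(1-0.4) + 6.5 = 13.94.
C0 = (dt - 2*K*X)/denom = (6.5 - 2*6.2*0.4)/13.94 = 0.1105.
C1 = (dt + 2*K*X)/denom = (6.5 + 2*6.2*0.4)/13.94 = 0.8221.
C2 = (2*K*(1-X) - dt)/denom = 0.0674.
O2 = C0*I2 + C1*I1 + C2*O1
   = 0.1105*124 + 0.8221*61 + 0.0674*45
   = 66.88 m^3/s.

66.88


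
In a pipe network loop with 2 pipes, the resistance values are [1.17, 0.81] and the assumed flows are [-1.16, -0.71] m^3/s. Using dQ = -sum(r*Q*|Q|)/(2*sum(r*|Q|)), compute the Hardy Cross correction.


Numerator terms (r*Q*|Q|): 1.17*-1.16*|-1.16| = -1.5744; 0.81*-0.71*|-0.71| = -0.4083.
Sum of numerator = -1.9827.
Denominator terms (r*|Q|): 1.17*|-1.16| = 1.3572; 0.81*|-0.71| = 0.5751.
2 * sum of denominator = 2 * 1.9323 = 3.8646.
dQ = --1.9827 / 3.8646 = 0.513 m^3/s.

0.513


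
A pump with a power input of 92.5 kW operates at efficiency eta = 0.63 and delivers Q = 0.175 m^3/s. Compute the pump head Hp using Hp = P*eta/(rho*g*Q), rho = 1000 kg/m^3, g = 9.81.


Pump head formula: Hp = P * eta / (rho * g * Q).
Numerator: P * eta = 92.5 * 1000 * 0.63 = 58275.0 W.
Denominator: rho * g * Q = 1000 * 9.81 * 0.175 = 1716.75.
Hp = 58275.0 / 1716.75 = 33.94 m.

33.94


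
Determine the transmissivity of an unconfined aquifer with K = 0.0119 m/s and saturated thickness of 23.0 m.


Transmissivity is defined as T = K * h.
T = 0.0119 * 23.0
  = 0.2737 m^2/s.

0.2737


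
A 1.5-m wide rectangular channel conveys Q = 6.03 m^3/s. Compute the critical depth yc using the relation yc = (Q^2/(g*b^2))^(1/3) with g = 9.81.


Using yc = (Q^2 / (g * b^2))^(1/3):
Q^2 = 6.03^2 = 36.36.
g * b^2 = 9.81 * 1.5^2 = 9.81 * 2.25 = 22.07.
Q^2 / (g*b^2) = 36.36 / 22.07 = 1.6475.
yc = 1.6475^(1/3) = 1.181 m.

1.181


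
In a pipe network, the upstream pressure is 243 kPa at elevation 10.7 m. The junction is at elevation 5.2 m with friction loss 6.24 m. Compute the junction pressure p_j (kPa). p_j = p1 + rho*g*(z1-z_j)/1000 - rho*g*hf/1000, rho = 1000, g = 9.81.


Junction pressure: p_j = p1 + rho*g*(z1 - z_j)/1000 - rho*g*hf/1000.
Elevation term = 1000*9.81*(10.7 - 5.2)/1000 = 53.955 kPa.
Friction term = 1000*9.81*6.24/1000 = 61.214 kPa.
p_j = 243 + 53.955 - 61.214 = 235.74 kPa.

235.74


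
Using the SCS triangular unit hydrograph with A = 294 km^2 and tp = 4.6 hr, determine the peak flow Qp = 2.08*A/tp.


SCS formula: Qp = 2.08 * A / tp.
Qp = 2.08 * 294 / 4.6
   = 611.52 / 4.6
   = 132.94 m^3/s per cm.

132.94


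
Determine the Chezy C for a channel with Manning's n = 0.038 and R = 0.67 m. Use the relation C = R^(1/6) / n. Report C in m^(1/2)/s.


The Chezy coefficient relates to Manning's n through C = R^(1/6) / n.
R^(1/6) = 0.67^(1/6) = 0.935433.
C = 0.935433 / 0.038 = 24.62 m^(1/2)/s.

24.62


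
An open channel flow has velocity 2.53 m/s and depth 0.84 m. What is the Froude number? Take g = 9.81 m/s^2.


The Froude number is defined as Fr = V / sqrt(g*y).
g*y = 9.81 * 0.84 = 8.2404.
sqrt(g*y) = sqrt(8.2404) = 2.8706.
Fr = 2.53 / 2.8706 = 0.8813.

0.8813


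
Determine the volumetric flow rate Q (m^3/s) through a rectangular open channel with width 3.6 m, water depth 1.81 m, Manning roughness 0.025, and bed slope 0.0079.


For a rectangular channel, the cross-sectional area A = b * y = 3.6 * 1.81 = 6.52 m^2.
The wetted perimeter P = b + 2y = 3.6 + 2*1.81 = 7.22 m.
Hydraulic radius R = A/P = 6.52/7.22 = 0.9025 m.
Velocity V = (1/n)*R^(2/3)*S^(1/2) = (1/0.025)*0.9025^(2/3)*0.0079^(1/2) = 3.3202 m/s.
Discharge Q = A * V = 6.52 * 3.3202 = 21.635 m^3/s.

21.635


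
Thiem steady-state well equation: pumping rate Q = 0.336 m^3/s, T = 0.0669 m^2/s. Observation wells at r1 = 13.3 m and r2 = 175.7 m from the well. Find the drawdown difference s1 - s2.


Thiem equation: s1 - s2 = Q/(2*pi*T) * ln(r2/r1).
ln(r2/r1) = ln(175.7/13.3) = 2.581.
Q/(2*pi*T) = 0.336 / (2*pi*0.0669) = 0.336 / 0.4203 = 0.7993.
s1 - s2 = 0.7993 * 2.581 = 2.0631 m.

2.0631


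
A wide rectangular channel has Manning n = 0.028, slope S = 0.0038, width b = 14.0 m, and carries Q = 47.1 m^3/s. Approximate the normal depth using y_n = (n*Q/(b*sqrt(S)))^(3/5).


We use the wide-channel approximation y_n = (n*Q/(b*sqrt(S)))^(3/5).
sqrt(S) = sqrt(0.0038) = 0.061644.
Numerator: n*Q = 0.028 * 47.1 = 1.3188.
Denominator: b*sqrt(S) = 14.0 * 0.061644 = 0.863016.
arg = 1.5281.
y_n = 1.5281^(3/5) = 1.2897 m.

1.2897


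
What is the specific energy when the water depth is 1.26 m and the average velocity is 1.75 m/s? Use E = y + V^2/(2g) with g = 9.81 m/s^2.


Specific energy E = y + V^2/(2g).
Velocity head = V^2/(2g) = 1.75^2 / (2*9.81) = 3.0625 / 19.62 = 0.1561 m.
E = 1.26 + 0.1561 = 1.4161 m.

1.4161


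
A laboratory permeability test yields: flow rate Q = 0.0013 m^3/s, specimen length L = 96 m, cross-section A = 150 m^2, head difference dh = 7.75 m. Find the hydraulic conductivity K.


From K = Q*L / (A*dh):
Numerator: Q*L = 0.0013 * 96 = 0.1248.
Denominator: A*dh = 150 * 7.75 = 1162.5.
K = 0.1248 / 1162.5 = 0.000107 m/s.

0.000107


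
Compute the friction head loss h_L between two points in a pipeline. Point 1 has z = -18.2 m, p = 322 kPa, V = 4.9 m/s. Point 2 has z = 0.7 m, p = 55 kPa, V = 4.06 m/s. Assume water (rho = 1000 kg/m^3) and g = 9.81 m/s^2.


Total head at each section: H = z + p/(rho*g) + V^2/(2g).
H1 = -18.2 + 322*1000/(1000*9.81) + 4.9^2/(2*9.81)
   = -18.2 + 32.824 + 1.2238
   = 15.847 m.
H2 = 0.7 + 55*1000/(1000*9.81) + 4.06^2/(2*9.81)
   = 0.7 + 5.607 + 0.8401
   = 7.147 m.
h_L = H1 - H2 = 15.847 - 7.147 = 8.701 m.

8.701


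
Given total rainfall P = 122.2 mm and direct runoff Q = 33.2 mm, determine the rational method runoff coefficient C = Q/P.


The runoff coefficient C = runoff depth / rainfall depth.
C = 33.2 / 122.2
  = 0.2717.

0.2717
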